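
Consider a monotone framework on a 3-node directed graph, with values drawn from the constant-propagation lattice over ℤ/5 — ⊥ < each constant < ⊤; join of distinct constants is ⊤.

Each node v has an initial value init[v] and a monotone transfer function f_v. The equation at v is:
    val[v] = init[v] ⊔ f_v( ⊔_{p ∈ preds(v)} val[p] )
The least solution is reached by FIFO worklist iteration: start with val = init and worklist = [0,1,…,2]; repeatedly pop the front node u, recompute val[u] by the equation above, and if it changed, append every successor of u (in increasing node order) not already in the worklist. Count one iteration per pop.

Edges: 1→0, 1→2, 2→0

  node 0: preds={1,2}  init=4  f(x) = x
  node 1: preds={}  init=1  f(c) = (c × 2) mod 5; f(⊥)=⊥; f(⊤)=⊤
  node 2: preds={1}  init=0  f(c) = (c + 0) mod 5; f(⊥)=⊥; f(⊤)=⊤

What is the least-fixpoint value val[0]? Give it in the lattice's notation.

⊤

Iteration log — 4 steps:
  step 1. node 0  ⊔preds=⊤  new=⊤  old=4  +wl: 
  step 2. node 1  ⊔preds=⊥  new=1  stable
  step 3. node 2  ⊔preds=1  new=⊤  old=0  +wl: 0
  step 4. node 0  ⊔preds=⊤  new=⊤  stable

Least fixpoint reached:
  node 0: ⊤
  node 1: 1
  node 2: ⊤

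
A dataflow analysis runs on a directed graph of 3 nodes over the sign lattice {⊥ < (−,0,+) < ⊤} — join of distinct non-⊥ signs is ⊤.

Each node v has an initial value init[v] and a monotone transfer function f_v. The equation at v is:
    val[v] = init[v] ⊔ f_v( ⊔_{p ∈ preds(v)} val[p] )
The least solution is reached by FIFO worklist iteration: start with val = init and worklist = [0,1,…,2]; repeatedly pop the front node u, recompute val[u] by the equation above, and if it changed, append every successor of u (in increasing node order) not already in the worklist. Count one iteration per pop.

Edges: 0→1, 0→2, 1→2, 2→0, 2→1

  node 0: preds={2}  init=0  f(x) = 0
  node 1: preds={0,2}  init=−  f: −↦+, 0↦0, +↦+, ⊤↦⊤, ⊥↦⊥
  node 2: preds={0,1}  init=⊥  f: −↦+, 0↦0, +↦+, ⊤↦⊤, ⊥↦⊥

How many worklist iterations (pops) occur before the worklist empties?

Worklist (5 pops):
  #1 pop 0: in=⊥ → 0 (no change)
  #2 pop 1: in=0 → ⊤ (was −); enqueue []
  #3 pop 2: in=⊤ → ⊤ (was ⊥); enqueue [0,1]
  #4 pop 0: in=⊤ → 0 (no change)
  #5 pop 1: in=⊤ → ⊤ (no change)

Fixpoint:
  val[0] = 0
  val[1] = ⊤
  val[2] = ⊤

5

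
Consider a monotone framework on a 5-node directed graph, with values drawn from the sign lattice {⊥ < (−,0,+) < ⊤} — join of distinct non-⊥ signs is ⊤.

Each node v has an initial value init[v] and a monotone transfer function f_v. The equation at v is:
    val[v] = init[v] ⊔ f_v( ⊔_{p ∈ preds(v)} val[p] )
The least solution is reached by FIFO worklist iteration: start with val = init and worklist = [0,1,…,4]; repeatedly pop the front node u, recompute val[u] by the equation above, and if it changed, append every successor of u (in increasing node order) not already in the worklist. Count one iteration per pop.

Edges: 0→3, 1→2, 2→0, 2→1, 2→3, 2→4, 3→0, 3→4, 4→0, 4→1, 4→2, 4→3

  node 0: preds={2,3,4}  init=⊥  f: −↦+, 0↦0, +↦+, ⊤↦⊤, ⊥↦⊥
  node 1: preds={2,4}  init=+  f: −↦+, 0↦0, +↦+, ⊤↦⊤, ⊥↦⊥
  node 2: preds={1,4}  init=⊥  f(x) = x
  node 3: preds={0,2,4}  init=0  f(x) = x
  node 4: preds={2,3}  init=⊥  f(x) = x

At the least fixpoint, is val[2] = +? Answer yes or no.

no

Iteration log — 12 steps:
  step 1. node 0  ⊔preds=0  new=0  old=⊥  +wl: 
  step 2. node 1  ⊔preds=⊥  new=+  stable
  step 3. node 2  ⊔preds=+  new=+  old=⊥  +wl: 0,1
  step 4. node 3  ⊔preds=⊤  new=⊤  old=0  +wl: 
  step 5. node 4  ⊔preds=⊤  new=⊤  old=⊥  +wl: 2,3
  step 6. node 0  ⊔preds=⊤  new=⊤  old=0  +wl: 
  step 7. node 1  ⊔preds=⊤  new=⊤  old=+  +wl: 
  step 8. node 2  ⊔preds=⊤  new=⊤  old=+  +wl: 0,1,4
  step 9. node 3  ⊔preds=⊤  new=⊤  stable
  step 10. node 0  ⊔preds=⊤  new=⊤  stable
  step 11. node 1  ⊔preds=⊤  new=⊤  stable
  step 12. node 4  ⊔preds=⊤  new=⊤  stable

Least fixpoint reached:
  node 0: ⊤
  node 1: ⊤
  node 2: ⊤
  node 3: ⊤
  node 4: ⊤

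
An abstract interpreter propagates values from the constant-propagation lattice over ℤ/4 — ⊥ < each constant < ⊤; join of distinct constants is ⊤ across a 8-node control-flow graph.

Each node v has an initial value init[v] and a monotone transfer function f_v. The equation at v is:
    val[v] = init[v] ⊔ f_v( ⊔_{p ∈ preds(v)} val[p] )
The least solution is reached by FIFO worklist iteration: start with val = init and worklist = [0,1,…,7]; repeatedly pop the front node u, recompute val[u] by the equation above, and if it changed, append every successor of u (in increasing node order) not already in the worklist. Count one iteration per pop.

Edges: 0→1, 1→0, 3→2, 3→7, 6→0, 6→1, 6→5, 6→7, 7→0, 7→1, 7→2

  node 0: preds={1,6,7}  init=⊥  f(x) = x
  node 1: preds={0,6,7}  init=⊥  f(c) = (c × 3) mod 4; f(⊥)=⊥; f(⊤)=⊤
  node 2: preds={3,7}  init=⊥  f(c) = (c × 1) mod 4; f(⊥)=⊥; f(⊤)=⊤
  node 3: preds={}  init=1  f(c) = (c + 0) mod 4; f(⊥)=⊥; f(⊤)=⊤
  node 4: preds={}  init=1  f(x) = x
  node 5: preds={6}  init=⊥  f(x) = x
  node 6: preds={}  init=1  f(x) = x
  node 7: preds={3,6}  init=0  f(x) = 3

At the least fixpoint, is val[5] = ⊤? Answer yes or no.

Trace (11 dequeues):
  [1] u=0 | in ⊤ | out ⊤ | prev ⊥ | push {}
  [2] u=1 | in ⊤ | out ⊤ | prev ⊥ | push {0}
  [3] u=2 | in ⊤ | out ⊤ | prev ⊥ | push {}
  [4] u=3 | in ⊥ | out 1 | ==
  [5] u=4 | in ⊥ | out 1 | ==
  [6] u=5 | in 1 | out 1 | prev ⊥ | push {}
  [7] u=6 | in ⊥ | out 1 | ==
  [8] u=7 | in 1 | out ⊤ | prev 0 | push {1,2}
  [9] u=0 | in ⊤ | out ⊤ | ==
  [10] u=1 | in ⊤ | out ⊤ | ==
  [11] u=2 | in ⊤ | out ⊤ | ==

Converged values:
  [0] ⊤
  [1] ⊤
  [2] ⊤
  [3] 1
  [4] 1
  [5] 1
  [6] 1
  [7] ⊤

no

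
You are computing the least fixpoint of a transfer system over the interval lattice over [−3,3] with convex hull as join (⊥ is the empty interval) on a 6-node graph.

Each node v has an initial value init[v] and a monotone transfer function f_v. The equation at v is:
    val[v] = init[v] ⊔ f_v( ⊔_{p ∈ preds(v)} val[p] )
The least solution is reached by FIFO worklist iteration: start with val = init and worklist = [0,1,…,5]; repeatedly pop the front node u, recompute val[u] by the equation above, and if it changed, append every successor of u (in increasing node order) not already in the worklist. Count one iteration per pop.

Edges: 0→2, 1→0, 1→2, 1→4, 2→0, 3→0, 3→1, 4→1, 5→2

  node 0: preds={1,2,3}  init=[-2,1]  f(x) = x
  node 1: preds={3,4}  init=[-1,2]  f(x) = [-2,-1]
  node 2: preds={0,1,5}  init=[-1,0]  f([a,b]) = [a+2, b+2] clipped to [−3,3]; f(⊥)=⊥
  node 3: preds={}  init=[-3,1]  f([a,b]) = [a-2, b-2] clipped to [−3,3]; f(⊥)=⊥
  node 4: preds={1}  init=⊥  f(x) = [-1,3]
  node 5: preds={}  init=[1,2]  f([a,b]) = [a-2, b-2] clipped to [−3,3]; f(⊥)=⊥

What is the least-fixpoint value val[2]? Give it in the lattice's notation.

Worklist (9 pops):
  #1 pop 0: in=[-3,2] → [-3,2] (was [-2,1]); enqueue []
  #2 pop 1: in=[-3,1] → [-2,2] (was [-1,2]); enqueue [0]
  #3 pop 2: in=[-3,2] → [-1,3] (was [-1,0]); enqueue []
  #4 pop 3: in=⊥ → [-3,1] (no change)
  #5 pop 4: in=[-2,2] → [-1,3] (was ⊥); enqueue [1]
  #6 pop 5: in=⊥ → [1,2] (no change)
  #7 pop 0: in=[-3,3] → [-3,3] (was [-3,2]); enqueue [2]
  #8 pop 1: in=[-3,3] → [-2,2] (no change)
  #9 pop 2: in=[-3,3] → [-1,3] (no change)

Fixpoint:
  val[0] = [-3,3]
  val[1] = [-2,2]
  val[2] = [-1,3]
  val[3] = [-3,1]
  val[4] = [-1,3]
  val[5] = [1,2]

[-1,3]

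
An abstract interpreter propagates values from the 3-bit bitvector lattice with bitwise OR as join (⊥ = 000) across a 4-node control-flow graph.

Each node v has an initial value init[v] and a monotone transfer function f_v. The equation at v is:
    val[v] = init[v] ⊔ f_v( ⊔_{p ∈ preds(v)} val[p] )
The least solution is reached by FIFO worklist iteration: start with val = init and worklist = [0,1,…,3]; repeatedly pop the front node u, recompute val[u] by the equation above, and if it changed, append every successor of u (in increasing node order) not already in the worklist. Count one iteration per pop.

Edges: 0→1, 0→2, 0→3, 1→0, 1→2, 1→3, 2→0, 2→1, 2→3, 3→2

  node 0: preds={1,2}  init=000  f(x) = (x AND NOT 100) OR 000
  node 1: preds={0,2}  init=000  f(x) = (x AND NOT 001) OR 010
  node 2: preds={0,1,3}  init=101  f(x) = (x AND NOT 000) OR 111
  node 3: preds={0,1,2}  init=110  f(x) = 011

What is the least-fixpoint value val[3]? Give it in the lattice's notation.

111

Iteration log — 8 steps:
  step 1. node 0  ⊔preds=101  new=001  old=000  +wl: 
  step 2. node 1  ⊔preds=101  new=110  old=000  +wl: 0
  step 3. node 2  ⊔preds=111  new=111  old=101  +wl: 1
  step 4. node 3  ⊔preds=111  new=111  old=110  +wl: 2
  step 5. node 0  ⊔preds=111  new=011  old=001  +wl: 3
  step 6. node 1  ⊔preds=111  new=110  stable
  step 7. node 2  ⊔preds=111  new=111  stable
  step 8. node 3  ⊔preds=111  new=111  stable

Least fixpoint reached:
  node 0: 011
  node 1: 110
  node 2: 111
  node 3: 111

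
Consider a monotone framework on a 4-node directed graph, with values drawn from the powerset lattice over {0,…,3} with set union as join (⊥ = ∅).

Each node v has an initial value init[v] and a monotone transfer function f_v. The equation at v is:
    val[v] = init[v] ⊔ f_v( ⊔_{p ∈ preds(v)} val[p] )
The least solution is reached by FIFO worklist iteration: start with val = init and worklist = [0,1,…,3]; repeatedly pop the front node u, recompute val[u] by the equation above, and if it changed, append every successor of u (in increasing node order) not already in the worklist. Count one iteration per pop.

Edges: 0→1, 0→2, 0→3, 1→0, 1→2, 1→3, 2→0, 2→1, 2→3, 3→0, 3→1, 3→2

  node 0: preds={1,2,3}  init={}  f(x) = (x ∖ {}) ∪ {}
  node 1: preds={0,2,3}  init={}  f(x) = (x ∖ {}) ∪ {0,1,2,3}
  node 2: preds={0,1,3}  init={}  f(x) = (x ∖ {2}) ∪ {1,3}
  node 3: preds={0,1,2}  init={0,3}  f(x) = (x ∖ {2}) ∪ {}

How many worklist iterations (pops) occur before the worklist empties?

Worklist (8 pops):
  #1 pop 0: in={0,3} → {0,3} (was {}); enqueue []
  #2 pop 1: in={0,3} → {0,1,2,3} (was {}); enqueue [0]
  #3 pop 2: in={0,1,2,3} → {0,1,3} (was {}); enqueue [1]
  #4 pop 3: in={0,1,2,3} → {0,1,3} (was {0,3}); enqueue [2]
  #5 pop 0: in={0,1,2,3} → {0,1,2,3} (was {0,3}); enqueue [3]
  #6 pop 1: in={0,1,2,3} → {0,1,2,3} (no change)
  #7 pop 2: in={0,1,2,3} → {0,1,3} (no change)
  #8 pop 3: in={0,1,2,3} → {0,1,3} (no change)

Fixpoint:
  val[0] = {0,1,2,3}
  val[1] = {0,1,2,3}
  val[2] = {0,1,3}
  val[3] = {0,1,3}

8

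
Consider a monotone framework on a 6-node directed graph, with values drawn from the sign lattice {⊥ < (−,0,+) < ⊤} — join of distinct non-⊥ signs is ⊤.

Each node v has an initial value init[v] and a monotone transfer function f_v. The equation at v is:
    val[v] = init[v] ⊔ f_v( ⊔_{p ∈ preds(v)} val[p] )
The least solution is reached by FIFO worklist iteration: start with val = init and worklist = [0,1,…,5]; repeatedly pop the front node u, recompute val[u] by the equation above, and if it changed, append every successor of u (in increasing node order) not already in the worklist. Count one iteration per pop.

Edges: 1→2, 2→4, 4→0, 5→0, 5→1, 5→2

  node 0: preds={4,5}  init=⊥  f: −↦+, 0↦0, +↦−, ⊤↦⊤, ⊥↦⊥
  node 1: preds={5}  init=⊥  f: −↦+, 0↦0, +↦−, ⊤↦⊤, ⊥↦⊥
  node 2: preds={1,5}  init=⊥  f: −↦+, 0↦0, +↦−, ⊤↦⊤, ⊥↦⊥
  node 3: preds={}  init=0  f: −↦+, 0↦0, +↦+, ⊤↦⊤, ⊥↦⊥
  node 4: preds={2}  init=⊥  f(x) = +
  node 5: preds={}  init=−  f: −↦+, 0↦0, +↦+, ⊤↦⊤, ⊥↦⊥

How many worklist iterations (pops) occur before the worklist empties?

Trace (7 dequeues):
  [1] u=0 | in − | out + | prev ⊥ | push {}
  [2] u=1 | in − | out + | prev ⊥ | push {}
  [3] u=2 | in ⊤ | out ⊤ | prev ⊥ | push {}
  [4] u=3 | in ⊥ | out 0 | ==
  [5] u=4 | in ⊤ | out + | prev ⊥ | push {0}
  [6] u=5 | in ⊥ | out − | ==
  [7] u=0 | in ⊤ | out ⊤ | prev + | push {}

Converged values:
  [0] ⊤
  [1] +
  [2] ⊤
  [3] 0
  [4] +
  [5] −

7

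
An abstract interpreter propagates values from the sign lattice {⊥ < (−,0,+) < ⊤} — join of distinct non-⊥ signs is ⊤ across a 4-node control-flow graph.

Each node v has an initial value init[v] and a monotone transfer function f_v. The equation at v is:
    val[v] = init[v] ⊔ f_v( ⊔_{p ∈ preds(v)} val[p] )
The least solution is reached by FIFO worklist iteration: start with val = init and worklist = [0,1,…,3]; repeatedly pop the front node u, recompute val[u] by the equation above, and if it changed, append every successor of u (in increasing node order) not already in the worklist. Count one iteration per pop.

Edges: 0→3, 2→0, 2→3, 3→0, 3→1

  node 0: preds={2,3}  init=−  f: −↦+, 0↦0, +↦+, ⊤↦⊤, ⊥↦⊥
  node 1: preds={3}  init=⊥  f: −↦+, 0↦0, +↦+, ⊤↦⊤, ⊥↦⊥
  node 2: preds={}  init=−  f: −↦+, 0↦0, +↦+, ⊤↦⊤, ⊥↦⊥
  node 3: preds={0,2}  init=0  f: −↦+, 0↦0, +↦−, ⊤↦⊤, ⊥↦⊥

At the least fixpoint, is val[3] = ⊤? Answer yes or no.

yes

Iteration log — 6 steps:
  step 1. node 0  ⊔preds=⊤  new=⊤  old=−  +wl: 
  step 2. node 1  ⊔preds=0  new=0  old=⊥  +wl: 
  step 3. node 2  ⊔preds=⊥  new=−  stable
  step 4. node 3  ⊔preds=⊤  new=⊤  old=0  +wl: 0,1
  step 5. node 0  ⊔preds=⊤  new=⊤  stable
  step 6. node 1  ⊔preds=⊤  new=⊤  old=0  +wl: 

Least fixpoint reached:
  node 0: ⊤
  node 1: ⊤
  node 2: −
  node 3: ⊤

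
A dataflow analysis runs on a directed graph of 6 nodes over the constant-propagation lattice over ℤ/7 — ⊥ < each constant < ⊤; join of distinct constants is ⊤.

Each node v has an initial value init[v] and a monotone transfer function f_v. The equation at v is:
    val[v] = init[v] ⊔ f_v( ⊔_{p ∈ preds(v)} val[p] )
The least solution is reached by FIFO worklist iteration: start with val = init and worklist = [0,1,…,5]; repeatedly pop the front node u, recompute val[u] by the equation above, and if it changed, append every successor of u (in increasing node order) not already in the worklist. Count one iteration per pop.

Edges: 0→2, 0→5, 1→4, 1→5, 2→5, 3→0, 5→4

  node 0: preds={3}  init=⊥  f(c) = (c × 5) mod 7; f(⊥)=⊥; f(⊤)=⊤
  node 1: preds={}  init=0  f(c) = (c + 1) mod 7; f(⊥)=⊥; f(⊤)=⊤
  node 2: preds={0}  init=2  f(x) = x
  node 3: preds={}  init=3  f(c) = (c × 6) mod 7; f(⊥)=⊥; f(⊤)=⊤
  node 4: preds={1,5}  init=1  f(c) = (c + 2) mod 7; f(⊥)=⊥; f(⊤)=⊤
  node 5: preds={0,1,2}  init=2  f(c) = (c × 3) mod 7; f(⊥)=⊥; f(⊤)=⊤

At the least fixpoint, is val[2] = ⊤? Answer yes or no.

Iteration log — 7 steps:
  step 1. node 0  ⊔preds=3  new=1  old=⊥  +wl: 
  step 2. node 1  ⊔preds=⊥  new=0  stable
  step 3. node 2  ⊔preds=1  new=⊤  old=2  +wl: 
  step 4. node 3  ⊔preds=⊥  new=3  stable
  step 5. node 4  ⊔preds=⊤  new=⊤  old=1  +wl: 
  step 6. node 5  ⊔preds=⊤  new=⊤  old=2  +wl: 4
  step 7. node 4  ⊔preds=⊤  new=⊤  stable

Least fixpoint reached:
  node 0: 1
  node 1: 0
  node 2: ⊤
  node 3: 3
  node 4: ⊤
  node 5: ⊤

yes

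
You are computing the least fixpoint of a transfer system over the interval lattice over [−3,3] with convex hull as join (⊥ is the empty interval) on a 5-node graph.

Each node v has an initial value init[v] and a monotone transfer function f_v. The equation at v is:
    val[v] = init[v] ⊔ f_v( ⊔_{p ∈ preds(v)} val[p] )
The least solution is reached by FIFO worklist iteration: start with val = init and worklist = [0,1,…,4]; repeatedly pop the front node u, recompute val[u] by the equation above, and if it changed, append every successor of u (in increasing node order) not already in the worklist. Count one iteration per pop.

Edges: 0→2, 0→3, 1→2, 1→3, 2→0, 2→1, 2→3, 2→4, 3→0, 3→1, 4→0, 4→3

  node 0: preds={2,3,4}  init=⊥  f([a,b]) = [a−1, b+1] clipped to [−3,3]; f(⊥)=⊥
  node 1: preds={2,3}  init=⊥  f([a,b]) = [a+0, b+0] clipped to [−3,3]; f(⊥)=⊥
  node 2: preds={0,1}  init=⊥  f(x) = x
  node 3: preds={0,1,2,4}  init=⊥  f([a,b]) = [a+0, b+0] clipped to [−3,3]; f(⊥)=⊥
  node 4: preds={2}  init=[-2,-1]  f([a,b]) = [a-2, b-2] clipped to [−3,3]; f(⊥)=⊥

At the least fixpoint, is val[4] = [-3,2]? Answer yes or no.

Iteration log — 26 steps:
  step 1. node 0  ⊔preds=[-2,-1]  new=[-3,0]  old=⊥  +wl: 
  step 2. node 1  ⊔preds=⊥  new=⊥  stable
  step 3. node 2  ⊔preds=[-3,0]  new=[-3,0]  old=⊥  +wl: 0,1
  step 4. node 3  ⊔preds=[-3,0]  new=[-3,0]  old=⊥  +wl: 
  step 5. node 4  ⊔preds=[-3,0]  new=[-3,-1]  old=[-2,-1]  +wl: 3
  step 6. node 0  ⊔preds=[-3,0]  new=[-3,1]  old=[-3,0]  +wl: 2
  step 7. node 1  ⊔preds=[-3,0]  new=[-3,0]  old=⊥  +wl: 
  step 8. node 3  ⊔preds=[-3,1]  new=[-3,1]  old=[-3,0]  +wl: 0,1
  step 9. node 2  ⊔preds=[-3,1]  new=[-3,1]  old=[-3,0]  +wl: 3,4
  step 10. node 0  ⊔preds=[-3,1]  new=[-3,2]  old=[-3,1]  +wl: 2
  step 11. node 1  ⊔preds=[-3,1]  new=[-3,1]  old=[-3,0]  +wl: 
  step 12. node 3  ⊔preds=[-3,2]  new=[-3,2]  old=[-3,1]  +wl: 0,1
  step 13. node 4  ⊔preds=[-3,1]  new=[-3,-1]  stable
  step 14. node 2  ⊔preds=[-3,2]  new=[-3,2]  old=[-3,1]  +wl: 3,4
  step 15. node 0  ⊔preds=[-3,2]  new=[-3,3]  old=[-3,2]  +wl: 2
  step 16. node 1  ⊔preds=[-3,2]  new=[-3,2]  old=[-3,1]  +wl: 
  step 17. node 3  ⊔preds=[-3,3]  new=[-3,3]  old=[-3,2]  +wl: 0,1
  step 18. node 4  ⊔preds=[-3,2]  new=[-3,0]  old=[-3,-1]  +wl: 3
  step 19. node 2  ⊔preds=[-3,3]  new=[-3,3]  old=[-3,2]  +wl: 4
  step 20. node 0  ⊔preds=[-3,3]  new=[-3,3]  stable
  step 21. node 1  ⊔preds=[-3,3]  new=[-3,3]  old=[-3,2]  +wl: 2
  step 22. node 3  ⊔preds=[-3,3]  new=[-3,3]  stable
  step 23. node 4  ⊔preds=[-3,3]  new=[-3,1]  old=[-3,0]  +wl: 0,3
  step 24. node 2  ⊔preds=[-3,3]  new=[-3,3]  stable
  step 25. node 0  ⊔preds=[-3,3]  new=[-3,3]  stable
  step 26. node 3  ⊔preds=[-3,3]  new=[-3,3]  stable

Least fixpoint reached:
  node 0: [-3,3]
  node 1: [-3,3]
  node 2: [-3,3]
  node 3: [-3,3]
  node 4: [-3,1]

no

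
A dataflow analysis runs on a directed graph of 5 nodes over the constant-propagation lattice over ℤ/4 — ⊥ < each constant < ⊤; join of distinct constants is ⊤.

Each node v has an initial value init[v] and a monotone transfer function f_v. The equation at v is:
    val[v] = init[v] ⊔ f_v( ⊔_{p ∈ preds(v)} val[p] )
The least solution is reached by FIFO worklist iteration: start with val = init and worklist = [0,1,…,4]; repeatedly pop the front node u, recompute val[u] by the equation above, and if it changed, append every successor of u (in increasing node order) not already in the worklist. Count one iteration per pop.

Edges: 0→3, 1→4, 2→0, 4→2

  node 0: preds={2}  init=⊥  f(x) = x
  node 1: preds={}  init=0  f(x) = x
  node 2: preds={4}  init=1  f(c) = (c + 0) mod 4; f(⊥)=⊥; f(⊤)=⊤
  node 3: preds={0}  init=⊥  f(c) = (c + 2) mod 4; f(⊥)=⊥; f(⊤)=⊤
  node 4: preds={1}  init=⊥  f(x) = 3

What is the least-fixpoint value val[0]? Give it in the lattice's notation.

⊤

Worklist (8 pops):
  #1 pop 0: in=1 → 1 (was ⊥); enqueue []
  #2 pop 1: in=⊥ → 0 (no change)
  #3 pop 2: in=⊥ → 1 (no change)
  #4 pop 3: in=1 → 3 (was ⊥); enqueue []
  #5 pop 4: in=0 → 3 (was ⊥); enqueue [2]
  #6 pop 2: in=3 → ⊤ (was 1); enqueue [0]
  #7 pop 0: in=⊤ → ⊤ (was 1); enqueue [3]
  #8 pop 3: in=⊤ → ⊤ (was 3); enqueue []

Fixpoint:
  val[0] = ⊤
  val[1] = 0
  val[2] = ⊤
  val[3] = ⊤
  val[4] = 3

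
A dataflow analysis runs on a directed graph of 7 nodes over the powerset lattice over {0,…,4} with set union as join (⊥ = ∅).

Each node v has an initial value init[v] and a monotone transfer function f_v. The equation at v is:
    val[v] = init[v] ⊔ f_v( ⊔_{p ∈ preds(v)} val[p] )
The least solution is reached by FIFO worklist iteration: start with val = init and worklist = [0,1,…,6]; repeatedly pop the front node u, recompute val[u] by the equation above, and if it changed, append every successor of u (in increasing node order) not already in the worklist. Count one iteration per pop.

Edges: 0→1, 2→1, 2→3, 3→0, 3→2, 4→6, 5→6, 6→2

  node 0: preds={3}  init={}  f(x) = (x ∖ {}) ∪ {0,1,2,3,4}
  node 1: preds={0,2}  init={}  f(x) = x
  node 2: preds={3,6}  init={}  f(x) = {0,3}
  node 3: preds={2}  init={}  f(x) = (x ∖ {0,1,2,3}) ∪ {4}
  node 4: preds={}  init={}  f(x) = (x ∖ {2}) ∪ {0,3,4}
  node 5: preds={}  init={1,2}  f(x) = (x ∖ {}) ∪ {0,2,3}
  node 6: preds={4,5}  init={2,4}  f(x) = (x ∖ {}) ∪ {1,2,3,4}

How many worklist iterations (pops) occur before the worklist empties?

Trace (10 dequeues):
  [1] u=0 | in {} | out {0,1,2,3,4} | prev {} | push {}
  [2] u=1 | in {0,1,2,3,4} | out {0,1,2,3,4} | prev {} | push {}
  [3] u=2 | in {2,4} | out {0,3} | prev {} | push {1}
  [4] u=3 | in {0,3} | out {4} | prev {} | push {0,2}
  [5] u=4 | in {} | out {0,3,4} | prev {} | push {}
  [6] u=5 | in {} | out {0,1,2,3} | prev {1,2} | push {}
  [7] u=6 | in {0,1,2,3,4} | out {0,1,2,3,4} | prev {2,4} | push {}
  [8] u=1 | in {0,1,2,3,4} | out {0,1,2,3,4} | ==
  [9] u=0 | in {4} | out {0,1,2,3,4} | ==
  [10] u=2 | in {0,1,2,3,4} | out {0,3} | ==

Converged values:
  [0] {0,1,2,3,4}
  [1] {0,1,2,3,4}
  [2] {0,3}
  [3] {4}
  [4] {0,3,4}
  [5] {0,1,2,3}
  [6] {0,1,2,3,4}

10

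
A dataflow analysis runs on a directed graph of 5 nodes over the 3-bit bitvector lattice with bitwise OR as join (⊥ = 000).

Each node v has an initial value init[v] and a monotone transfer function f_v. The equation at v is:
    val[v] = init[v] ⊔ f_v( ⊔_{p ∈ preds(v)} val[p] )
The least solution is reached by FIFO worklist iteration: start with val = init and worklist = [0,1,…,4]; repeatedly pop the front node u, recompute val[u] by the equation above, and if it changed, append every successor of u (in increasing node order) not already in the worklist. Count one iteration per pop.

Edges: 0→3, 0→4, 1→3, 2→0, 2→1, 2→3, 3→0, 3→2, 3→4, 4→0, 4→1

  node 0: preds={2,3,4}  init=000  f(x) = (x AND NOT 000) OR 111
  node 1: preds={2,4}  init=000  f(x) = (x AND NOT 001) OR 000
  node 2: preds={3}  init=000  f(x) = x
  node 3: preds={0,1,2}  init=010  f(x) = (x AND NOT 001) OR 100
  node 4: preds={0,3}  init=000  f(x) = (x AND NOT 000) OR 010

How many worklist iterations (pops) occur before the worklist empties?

11

Worklist (11 pops):
  #1 pop 0: in=010 → 111 (was 000); enqueue []
  #2 pop 1: in=000 → 000 (no change)
  #3 pop 2: in=010 → 010 (was 000); enqueue [0,1]
  #4 pop 3: in=111 → 110 (was 010); enqueue [2]
  #5 pop 4: in=111 → 111 (was 000); enqueue []
  #6 pop 0: in=111 → 111 (no change)
  #7 pop 1: in=111 → 110 (was 000); enqueue [3]
  #8 pop 2: in=110 → 110 (was 010); enqueue [0,1]
  #9 pop 3: in=111 → 110 (no change)
  #10 pop 0: in=111 → 111 (no change)
  #11 pop 1: in=111 → 110 (no change)

Fixpoint:
  val[0] = 111
  val[1] = 110
  val[2] = 110
  val[3] = 110
  val[4] = 111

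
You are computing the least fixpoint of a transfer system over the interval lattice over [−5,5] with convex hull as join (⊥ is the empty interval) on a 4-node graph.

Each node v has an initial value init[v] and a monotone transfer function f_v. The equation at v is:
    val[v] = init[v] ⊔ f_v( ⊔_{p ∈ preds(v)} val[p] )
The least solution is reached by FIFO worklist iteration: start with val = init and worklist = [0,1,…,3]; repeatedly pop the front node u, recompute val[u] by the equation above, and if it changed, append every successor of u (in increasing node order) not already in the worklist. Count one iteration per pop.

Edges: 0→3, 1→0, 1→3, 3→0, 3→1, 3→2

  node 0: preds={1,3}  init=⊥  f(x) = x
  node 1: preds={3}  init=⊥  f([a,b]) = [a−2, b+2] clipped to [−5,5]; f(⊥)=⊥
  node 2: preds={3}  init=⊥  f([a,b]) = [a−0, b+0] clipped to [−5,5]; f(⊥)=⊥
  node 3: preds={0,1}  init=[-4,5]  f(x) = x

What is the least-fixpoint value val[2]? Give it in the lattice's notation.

Worklist (8 pops):
  #1 pop 0: in=[-4,5] → [-4,5] (was ⊥); enqueue []
  #2 pop 1: in=[-4,5] → [-5,5] (was ⊥); enqueue [0]
  #3 pop 2: in=[-4,5] → [-4,5] (was ⊥); enqueue []
  #4 pop 3: in=[-5,5] → [-5,5] (was [-4,5]); enqueue [1,2]
  #5 pop 0: in=[-5,5] → [-5,5] (was [-4,5]); enqueue [3]
  #6 pop 1: in=[-5,5] → [-5,5] (no change)
  #7 pop 2: in=[-5,5] → [-5,5] (was [-4,5]); enqueue []
  #8 pop 3: in=[-5,5] → [-5,5] (no change)

Fixpoint:
  val[0] = [-5,5]
  val[1] = [-5,5]
  val[2] = [-5,5]
  val[3] = [-5,5]

[-5,5]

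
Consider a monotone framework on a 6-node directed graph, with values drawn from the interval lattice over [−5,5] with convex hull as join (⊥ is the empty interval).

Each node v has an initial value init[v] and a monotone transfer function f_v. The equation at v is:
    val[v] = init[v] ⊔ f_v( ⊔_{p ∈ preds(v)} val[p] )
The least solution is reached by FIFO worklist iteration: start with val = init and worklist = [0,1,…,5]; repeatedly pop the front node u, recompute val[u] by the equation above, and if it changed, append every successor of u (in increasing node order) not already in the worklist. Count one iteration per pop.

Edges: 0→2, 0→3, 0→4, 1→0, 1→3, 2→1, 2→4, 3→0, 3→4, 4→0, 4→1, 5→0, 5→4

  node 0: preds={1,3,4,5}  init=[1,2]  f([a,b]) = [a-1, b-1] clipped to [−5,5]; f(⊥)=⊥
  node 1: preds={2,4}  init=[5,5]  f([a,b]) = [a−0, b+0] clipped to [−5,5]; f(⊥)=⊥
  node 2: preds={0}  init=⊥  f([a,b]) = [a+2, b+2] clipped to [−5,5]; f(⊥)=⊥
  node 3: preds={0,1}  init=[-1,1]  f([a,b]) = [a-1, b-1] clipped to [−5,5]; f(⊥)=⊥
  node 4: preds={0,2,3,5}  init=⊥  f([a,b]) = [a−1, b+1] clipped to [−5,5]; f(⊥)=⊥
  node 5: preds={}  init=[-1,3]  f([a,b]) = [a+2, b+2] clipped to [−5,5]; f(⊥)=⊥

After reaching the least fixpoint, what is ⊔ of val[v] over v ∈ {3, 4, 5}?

Trace (15 dequeues):
  [1] u=0 | in [-1,5] | out [-2,4] | prev [1,2] | push {}
  [2] u=1 | in ⊥ | out [5,5] | ==
  [3] u=2 | in [-2,4] | out [0,5] | prev ⊥ | push {1}
  [4] u=3 | in [-2,5] | out [-3,4] | prev [-1,1] | push {0}
  [5] u=4 | in [-3,5] | out [-4,5] | prev ⊥ | push {}
  [6] u=5 | in ⊥ | out [-1,3] | ==
  [7] u=1 | in [-4,5] | out [-4,5] | prev [5,5] | push {3}
  [8] u=0 | in [-4,5] | out [-5,4] | prev [-2,4] | push {2,4}
  [9] u=3 | in [-5,5] | out [-5,4] | prev [-3,4] | push {0}
  [10] u=2 | in [-5,4] | out [-3,5] | prev [0,5] | push {1}
  [11] u=4 | in [-5,5] | out [-5,5] | prev [-4,5] | push {}
  [12] u=0 | in [-5,5] | out [-5,4] | ==
  [13] u=1 | in [-5,5] | out [-5,5] | prev [-4,5] | push {0,3}
  [14] u=0 | in [-5,5] | out [-5,4] | ==
  [15] u=3 | in [-5,5] | out [-5,4] | ==

Converged values:
  [0] [-5,4]
  [1] [-5,5]
  [2] [-3,5]
  [3] [-5,4]
  [4] [-5,5]
  [5] [-1,3]

[-5,5]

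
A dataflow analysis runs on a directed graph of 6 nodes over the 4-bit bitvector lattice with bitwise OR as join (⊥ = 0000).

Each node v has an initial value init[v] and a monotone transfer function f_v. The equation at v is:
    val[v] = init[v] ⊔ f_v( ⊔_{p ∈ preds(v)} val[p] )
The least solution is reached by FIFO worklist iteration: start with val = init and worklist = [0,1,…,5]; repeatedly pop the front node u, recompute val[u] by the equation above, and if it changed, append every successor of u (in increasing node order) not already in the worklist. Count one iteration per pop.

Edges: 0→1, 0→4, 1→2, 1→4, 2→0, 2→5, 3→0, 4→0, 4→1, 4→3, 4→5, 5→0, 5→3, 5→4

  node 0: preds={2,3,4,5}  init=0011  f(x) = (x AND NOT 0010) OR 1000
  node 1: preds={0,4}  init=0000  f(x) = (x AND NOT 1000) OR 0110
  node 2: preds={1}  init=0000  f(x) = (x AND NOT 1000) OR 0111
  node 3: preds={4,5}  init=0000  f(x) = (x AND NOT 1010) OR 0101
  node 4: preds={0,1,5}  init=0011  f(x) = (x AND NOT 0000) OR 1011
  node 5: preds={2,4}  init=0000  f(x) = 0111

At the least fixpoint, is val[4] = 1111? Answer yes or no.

yes

Iteration log — 10 steps:
  step 1. node 0  ⊔preds=0011  new=1011  old=0011  +wl: 
  step 2. node 1  ⊔preds=1011  new=0111  old=0000  +wl: 
  step 3. node 2  ⊔preds=0111  new=0111  old=0000  +wl: 0
  step 4. node 3  ⊔preds=0011  new=0101  old=0000  +wl: 
  step 5. node 4  ⊔preds=1111  new=1111  old=0011  +wl: 1,3
  step 6. node 5  ⊔preds=1111  new=0111  old=0000  +wl: 4
  step 7. node 0  ⊔preds=1111  new=1111  old=1011  +wl: 
  step 8. node 1  ⊔preds=1111  new=0111  stable
  step 9. node 3  ⊔preds=1111  new=0101  stable
  step 10. node 4  ⊔preds=1111  new=1111  stable

Least fixpoint reached:
  node 0: 1111
  node 1: 0111
  node 2: 0111
  node 3: 0101
  node 4: 1111
  node 5: 0111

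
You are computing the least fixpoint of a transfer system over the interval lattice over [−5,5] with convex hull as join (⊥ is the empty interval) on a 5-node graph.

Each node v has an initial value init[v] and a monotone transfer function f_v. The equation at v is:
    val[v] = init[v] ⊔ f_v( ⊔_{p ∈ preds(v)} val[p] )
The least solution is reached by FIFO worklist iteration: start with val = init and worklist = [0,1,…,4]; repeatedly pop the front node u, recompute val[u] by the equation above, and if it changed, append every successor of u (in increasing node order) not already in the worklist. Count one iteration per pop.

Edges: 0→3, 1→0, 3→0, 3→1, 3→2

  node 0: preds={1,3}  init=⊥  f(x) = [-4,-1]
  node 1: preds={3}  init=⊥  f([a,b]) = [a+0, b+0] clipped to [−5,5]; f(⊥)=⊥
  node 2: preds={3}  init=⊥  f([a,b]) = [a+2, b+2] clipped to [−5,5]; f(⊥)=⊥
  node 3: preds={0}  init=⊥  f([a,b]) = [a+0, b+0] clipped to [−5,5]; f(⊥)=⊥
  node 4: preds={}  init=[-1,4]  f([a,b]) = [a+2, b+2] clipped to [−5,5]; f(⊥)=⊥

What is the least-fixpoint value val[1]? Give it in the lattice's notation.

[-4,-1]

Iteration log — 9 steps:
  step 1. node 0  ⊔preds=⊥  new=[-4,-1]  old=⊥  +wl: 
  step 2. node 1  ⊔preds=⊥  new=⊥  stable
  step 3. node 2  ⊔preds=⊥  new=⊥  stable
  step 4. node 3  ⊔preds=[-4,-1]  new=[-4,-1]  old=⊥  +wl: 0,1,2
  step 5. node 4  ⊔preds=⊥  new=[-1,4]  stable
  step 6. node 0  ⊔preds=[-4,-1]  new=[-4,-1]  stable
  step 7. node 1  ⊔preds=[-4,-1]  new=[-4,-1]  old=⊥  +wl: 0
  step 8. node 2  ⊔preds=[-4,-1]  new=[-2,1]  old=⊥  +wl: 
  step 9. node 0  ⊔preds=[-4,-1]  new=[-4,-1]  stable

Least fixpoint reached:
  node 0: [-4,-1]
  node 1: [-4,-1]
  node 2: [-2,1]
  node 3: [-4,-1]
  node 4: [-1,4]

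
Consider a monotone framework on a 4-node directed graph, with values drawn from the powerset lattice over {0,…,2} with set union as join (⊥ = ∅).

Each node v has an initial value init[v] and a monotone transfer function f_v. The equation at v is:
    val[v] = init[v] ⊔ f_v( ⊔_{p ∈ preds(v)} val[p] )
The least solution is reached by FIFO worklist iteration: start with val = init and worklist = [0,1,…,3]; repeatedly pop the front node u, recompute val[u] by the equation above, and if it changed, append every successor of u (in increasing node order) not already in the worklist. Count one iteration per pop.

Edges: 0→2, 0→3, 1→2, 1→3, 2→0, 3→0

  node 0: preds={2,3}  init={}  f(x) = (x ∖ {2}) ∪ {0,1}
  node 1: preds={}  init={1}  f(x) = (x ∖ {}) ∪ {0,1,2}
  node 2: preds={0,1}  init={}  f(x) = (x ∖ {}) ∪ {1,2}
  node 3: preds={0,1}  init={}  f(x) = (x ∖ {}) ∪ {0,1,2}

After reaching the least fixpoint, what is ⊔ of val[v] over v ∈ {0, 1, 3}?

Trace (5 dequeues):
  [1] u=0 | in {} | out {0,1} | prev {} | push {}
  [2] u=1 | in {} | out {0,1,2} | prev {1} | push {}
  [3] u=2 | in {0,1,2} | out {0,1,2} | prev {} | push {0}
  [4] u=3 | in {0,1,2} | out {0,1,2} | prev {} | push {}
  [5] u=0 | in {0,1,2} | out {0,1} | ==

Converged values:
  [0] {0,1}
  [1] {0,1,2}
  [2] {0,1,2}
  [3] {0,1,2}

{0,1,2}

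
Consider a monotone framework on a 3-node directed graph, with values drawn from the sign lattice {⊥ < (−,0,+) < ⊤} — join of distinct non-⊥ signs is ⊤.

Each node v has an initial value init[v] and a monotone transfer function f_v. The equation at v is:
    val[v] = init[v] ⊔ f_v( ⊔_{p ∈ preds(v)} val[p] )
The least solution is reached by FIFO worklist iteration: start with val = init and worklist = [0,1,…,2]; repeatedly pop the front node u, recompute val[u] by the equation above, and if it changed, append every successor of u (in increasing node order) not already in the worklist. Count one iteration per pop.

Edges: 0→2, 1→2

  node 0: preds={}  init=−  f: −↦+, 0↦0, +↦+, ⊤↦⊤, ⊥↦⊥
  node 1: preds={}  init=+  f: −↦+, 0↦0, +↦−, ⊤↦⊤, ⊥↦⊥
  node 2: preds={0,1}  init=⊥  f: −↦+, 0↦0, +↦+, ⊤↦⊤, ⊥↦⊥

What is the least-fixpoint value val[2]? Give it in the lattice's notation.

⊤

Worklist (3 pops):
  #1 pop 0: in=⊥ → − (no change)
  #2 pop 1: in=⊥ → + (no change)
  #3 pop 2: in=⊤ → ⊤ (was ⊥); enqueue []

Fixpoint:
  val[0] = −
  val[1] = +
  val[2] = ⊤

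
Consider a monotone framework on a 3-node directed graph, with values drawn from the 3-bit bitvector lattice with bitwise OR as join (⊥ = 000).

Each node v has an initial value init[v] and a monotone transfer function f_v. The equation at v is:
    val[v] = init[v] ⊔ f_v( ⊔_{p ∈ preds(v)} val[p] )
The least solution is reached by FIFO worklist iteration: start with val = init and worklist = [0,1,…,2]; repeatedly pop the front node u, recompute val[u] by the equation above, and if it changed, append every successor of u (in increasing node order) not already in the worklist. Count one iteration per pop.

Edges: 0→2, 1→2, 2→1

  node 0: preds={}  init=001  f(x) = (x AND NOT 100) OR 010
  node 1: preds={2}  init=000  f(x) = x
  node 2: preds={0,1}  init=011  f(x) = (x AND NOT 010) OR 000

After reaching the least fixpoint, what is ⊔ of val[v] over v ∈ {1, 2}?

Iteration log — 3 steps:
  step 1. node 0  ⊔preds=000  new=011  old=001  +wl: 
  step 2. node 1  ⊔preds=011  new=011  old=000  +wl: 
  step 3. node 2  ⊔preds=011  new=011  stable

Least fixpoint reached:
  node 0: 011
  node 1: 011
  node 2: 011

011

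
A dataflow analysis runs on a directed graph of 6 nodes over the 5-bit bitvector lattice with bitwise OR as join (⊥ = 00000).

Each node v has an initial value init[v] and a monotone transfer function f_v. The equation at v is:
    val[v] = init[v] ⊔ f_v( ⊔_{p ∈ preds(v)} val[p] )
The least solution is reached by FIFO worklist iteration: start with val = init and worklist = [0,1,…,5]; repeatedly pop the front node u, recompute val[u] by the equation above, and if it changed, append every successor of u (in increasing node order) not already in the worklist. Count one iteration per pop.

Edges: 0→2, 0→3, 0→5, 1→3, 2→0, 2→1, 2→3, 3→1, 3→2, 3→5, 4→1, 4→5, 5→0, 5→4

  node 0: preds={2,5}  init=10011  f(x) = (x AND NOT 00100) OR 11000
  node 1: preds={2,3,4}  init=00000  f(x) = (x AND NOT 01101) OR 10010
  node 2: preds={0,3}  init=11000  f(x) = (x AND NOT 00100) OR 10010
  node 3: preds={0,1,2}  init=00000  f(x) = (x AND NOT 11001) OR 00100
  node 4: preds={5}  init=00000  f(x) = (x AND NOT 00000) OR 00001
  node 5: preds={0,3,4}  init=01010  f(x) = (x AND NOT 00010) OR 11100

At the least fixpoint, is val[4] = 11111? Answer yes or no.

Trace (12 dequeues):
  [1] u=0 | in 11010 | out 11011 | prev 10011 | push {}
  [2] u=1 | in 11000 | out 10010 | prev 00000 | push {}
  [3] u=2 | in 11011 | out 11011 | prev 11000 | push {0,1}
  [4] u=3 | in 11011 | out 00110 | prev 00000 | push {2}
  [5] u=4 | in 01010 | out 01011 | prev 00000 | push {}
  [6] u=5 | in 11111 | out 11111 | prev 01010 | push {4}
  [7] u=0 | in 11111 | out 11011 | ==
  [8] u=1 | in 11111 | out 10010 | ==
  [9] u=2 | in 11111 | out 11011 | ==
  [10] u=4 | in 11111 | out 11111 | prev 01011 | push {1,5}
  [11] u=1 | in 11111 | out 10010 | ==
  [12] u=5 | in 11111 | out 11111 | ==

Converged values:
  [0] 11011
  [1] 10010
  [2] 11011
  [3] 00110
  [4] 11111
  [5] 11111

yes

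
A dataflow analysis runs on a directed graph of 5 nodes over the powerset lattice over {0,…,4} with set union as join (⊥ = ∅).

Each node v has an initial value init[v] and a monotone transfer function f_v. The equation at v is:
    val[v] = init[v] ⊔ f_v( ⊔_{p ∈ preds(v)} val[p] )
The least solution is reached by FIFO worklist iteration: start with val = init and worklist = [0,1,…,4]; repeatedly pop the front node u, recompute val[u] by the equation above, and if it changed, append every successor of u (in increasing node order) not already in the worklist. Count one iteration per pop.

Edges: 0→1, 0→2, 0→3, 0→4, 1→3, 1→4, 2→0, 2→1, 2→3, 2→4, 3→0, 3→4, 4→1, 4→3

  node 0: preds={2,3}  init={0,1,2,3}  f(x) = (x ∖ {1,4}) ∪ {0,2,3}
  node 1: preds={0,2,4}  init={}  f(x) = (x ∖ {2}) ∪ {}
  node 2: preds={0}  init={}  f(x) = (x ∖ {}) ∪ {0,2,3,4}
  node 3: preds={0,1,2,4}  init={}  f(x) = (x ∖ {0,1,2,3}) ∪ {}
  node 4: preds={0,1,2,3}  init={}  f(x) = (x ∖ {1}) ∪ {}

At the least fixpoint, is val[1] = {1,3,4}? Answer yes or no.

Worklist (9 pops):
  #1 pop 0: in={} → {0,1,2,3} (no change)
  #2 pop 1: in={0,1,2,3} → {0,1,3} (was {}); enqueue []
  #3 pop 2: in={0,1,2,3} → {0,1,2,3,4} (was {}); enqueue [0,1]
  #4 pop 3: in={0,1,2,3,4} → {4} (was {}); enqueue []
  #5 pop 4: in={0,1,2,3,4} → {0,2,3,4} (was {}); enqueue [3]
  #6 pop 0: in={0,1,2,3,4} → {0,1,2,3} (no change)
  #7 pop 1: in={0,1,2,3,4} → {0,1,3,4} (was {0,1,3}); enqueue [4]
  #8 pop 3: in={0,1,2,3,4} → {4} (no change)
  #9 pop 4: in={0,1,2,3,4} → {0,2,3,4} (no change)

Fixpoint:
  val[0] = {0,1,2,3}
  val[1] = {0,1,3,4}
  val[2] = {0,1,2,3,4}
  val[3] = {4}
  val[4] = {0,2,3,4}

no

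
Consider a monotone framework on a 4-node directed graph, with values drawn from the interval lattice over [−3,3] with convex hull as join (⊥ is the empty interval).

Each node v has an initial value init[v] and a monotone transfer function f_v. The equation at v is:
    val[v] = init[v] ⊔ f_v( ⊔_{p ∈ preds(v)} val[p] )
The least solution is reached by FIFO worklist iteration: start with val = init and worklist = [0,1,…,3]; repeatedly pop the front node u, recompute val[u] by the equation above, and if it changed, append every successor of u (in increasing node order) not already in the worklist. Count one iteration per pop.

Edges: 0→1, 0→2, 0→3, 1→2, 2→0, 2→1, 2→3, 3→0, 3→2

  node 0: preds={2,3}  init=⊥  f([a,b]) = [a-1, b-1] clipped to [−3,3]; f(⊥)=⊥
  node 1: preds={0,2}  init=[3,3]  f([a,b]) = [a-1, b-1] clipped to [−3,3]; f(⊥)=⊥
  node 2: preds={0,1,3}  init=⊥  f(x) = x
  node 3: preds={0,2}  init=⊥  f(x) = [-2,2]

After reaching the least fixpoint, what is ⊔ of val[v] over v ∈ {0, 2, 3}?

Iteration log — 10 steps:
  step 1. node 0  ⊔preds=⊥  new=⊥  stable
  step 2. node 1  ⊔preds=⊥  new=[3,3]  stable
  step 3. node 2  ⊔preds=[3,3]  new=[3,3]  old=⊥  +wl: 0,1
  step 4. node 3  ⊔preds=[3,3]  new=[-2,2]  old=⊥  +wl: 2
  step 5. node 0  ⊔preds=[-2,3]  new=[-3,2]  old=⊥  +wl: 3
  step 6. node 1  ⊔preds=[-3,3]  new=[-3,3]  old=[3,3]  +wl: 
  step 7. node 2  ⊔preds=[-3,3]  new=[-3,3]  old=[3,3]  +wl: 0,1
  step 8. node 3  ⊔preds=[-3,3]  new=[-2,2]  stable
  step 9. node 0  ⊔preds=[-3,3]  new=[-3,2]  stable
  step 10. node 1  ⊔preds=[-3,3]  new=[-3,3]  stable

Least fixpoint reached:
  node 0: [-3,2]
  node 1: [-3,3]
  node 2: [-3,3]
  node 3: [-2,2]

[-3,3]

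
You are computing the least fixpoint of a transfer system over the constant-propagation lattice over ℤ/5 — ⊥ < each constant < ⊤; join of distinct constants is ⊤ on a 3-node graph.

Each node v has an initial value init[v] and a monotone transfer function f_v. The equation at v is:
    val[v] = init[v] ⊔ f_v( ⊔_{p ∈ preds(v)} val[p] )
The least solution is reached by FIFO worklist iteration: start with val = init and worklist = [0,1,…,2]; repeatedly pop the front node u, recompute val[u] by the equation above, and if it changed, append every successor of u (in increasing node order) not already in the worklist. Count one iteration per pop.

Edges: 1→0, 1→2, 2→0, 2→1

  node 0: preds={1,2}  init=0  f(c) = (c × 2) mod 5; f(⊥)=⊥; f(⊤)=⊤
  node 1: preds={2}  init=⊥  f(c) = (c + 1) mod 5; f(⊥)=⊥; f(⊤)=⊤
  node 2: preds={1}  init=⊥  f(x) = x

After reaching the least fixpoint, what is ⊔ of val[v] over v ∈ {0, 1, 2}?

Worklist (3 pops):
  #1 pop 0: in=⊥ → 0 (no change)
  #2 pop 1: in=⊥ → ⊥ (no change)
  #3 pop 2: in=⊥ → ⊥ (no change)

Fixpoint:
  val[0] = 0
  val[1] = ⊥
  val[2] = ⊥

0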